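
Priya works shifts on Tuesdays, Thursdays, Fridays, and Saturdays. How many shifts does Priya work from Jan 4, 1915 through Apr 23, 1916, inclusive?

272

Jan 4, 1915 is a Monday.
That's 476 days from start to end, counting both.
476 = 7 × 68, so the span is exactly 68 full weeks.
Each full week contributes 4 days from the set (Tue, Thu, Fri, Sat): 68 × 4 = 272.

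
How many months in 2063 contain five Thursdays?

4

A month has five Thursdays exactly when Thursday falls within its first (length − 28) days.
Jan: 31 days, starts Mon → 5 of Mon, Tue, Wed
Feb: 28 days, starts Thu → 5 of (none)
Mar: 31 days, starts Thu → 5 of Thu, Fri, Sat ✓
Apr: 30 days, starts Sun → 5 of Sun, Mon
May: 31 days, starts Tue → 5 of Tue, Wed, Thu ✓
Jun: 30 days, starts Fri → 5 of Fri, Sat
Jul: 31 days, starts Sun → 5 of Sun, Mon, Tue
Aug: 31 days, starts Wed → 5 of Wed, Thu, Fri ✓
Sep: 30 days, starts Sat → 5 of Sat, Sun
Oct: 31 days, starts Mon → 5 of Mon, Tue, Wed
Nov: 30 days, starts Thu → 5 of Thu, Fri ✓
Dec: 31 days, starts Sat → 5 of Sat, Sun, Mon
Months with five Thursdays: Mar, May, Aug, Nov.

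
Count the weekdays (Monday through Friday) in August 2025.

21

August 1, 2025 is a Friday.
From August 1, 2025 to August 31, 2025 is 31 days inclusive.
31 = 7 × 4 + 3, so there are 4 full weeks plus 3 extra days.
Each full week contributes 5 weekdays (Mon–Fri): 4 × 5 = 20.
The 3 extra days are Fri, Sat, Sun — 1 of them qualifies.
Total: 20 + 1 = 21.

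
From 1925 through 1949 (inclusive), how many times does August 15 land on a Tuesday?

3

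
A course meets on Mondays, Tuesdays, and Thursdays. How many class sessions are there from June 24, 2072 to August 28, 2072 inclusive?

27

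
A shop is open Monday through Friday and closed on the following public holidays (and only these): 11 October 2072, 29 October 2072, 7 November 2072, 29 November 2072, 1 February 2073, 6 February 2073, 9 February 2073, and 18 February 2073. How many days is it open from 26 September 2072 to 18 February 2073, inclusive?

26 September 2072 is a Monday.
From 26 September 2072 to 18 February 2073 is 146 days inclusive.
146 = 7 × 20 + 6, so there are 20 full weeks plus 6 extra days.
Each full week contributes 5 weekdays (Mon–Fri): 20 × 5 = 100.
The 6 extra days are Monday, Tuesday, Wednesday, Thursday, Friday, Saturday — 5 of them qualify.
Total: 100 + 5 = 105.
Holidays: 11 October 2072 (Tue); 29 October 2072 (Sat); 7 November 2072 (Mon); 29 November 2072 (Tue); 1 February 2073 (Wed); 6 February 2073 (Mon); 9 February 2073 (Thu); 18 February 2073 (Sat).
6 of the 8 holidays fall on weekdays; the rest are weekends and were already excluded.
Business days: 105 − 6 = 99.

99 working days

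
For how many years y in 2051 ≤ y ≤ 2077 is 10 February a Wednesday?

4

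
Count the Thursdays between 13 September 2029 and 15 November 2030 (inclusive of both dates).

13 September 2029 is a Thursday.
The range spans 429 days (inclusive of both endpoints).
429 = 7 × 61 + 2, so there are 61 full weeks plus 2 extra days.
Each full week contributes one Thursday: 61 so far.
The 2 extra days are Thursday, Friday — 1 of them qualifies.
Total: 61 + 1 = 62.

62 Thursdays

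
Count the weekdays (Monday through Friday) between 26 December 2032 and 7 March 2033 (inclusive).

26 December 2032 is a Sunday.
From 26 December 2032 to 7 March 2033 is 72 days inclusive.
72 = 7 × 10 + 2, so there are 10 full weeks plus 2 extra days.
Each full week contributes 5 weekdays (Mon–Fri): 10 × 5 = 50.
The 2 extra days are Sunday, Monday — 1 of them qualifies.
Total: 50 + 1 = 51.

51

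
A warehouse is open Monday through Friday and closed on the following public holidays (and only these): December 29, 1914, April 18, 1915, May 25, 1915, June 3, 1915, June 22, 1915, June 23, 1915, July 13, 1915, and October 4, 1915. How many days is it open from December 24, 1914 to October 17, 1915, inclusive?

205 working days

December 24, 1914 is a Thursday.
From December 24, 1914 to October 17, 1915 is 298 days inclusive.
298 = 7 × 42 + 4, so there are 42 full weeks plus 4 extra days.
Each full week contributes 5 weekdays (Mon–Fri): 42 × 5 = 210.
The 4 extra days are Thu, Fri, Sat, Sun — 2 of them qualify.
Total: 210 + 2 = 212.
Holidays: December 29, 1914 (Tue); April 18, 1915 (Sun); May 25, 1915 (Tue); June 3, 1915 (Thu); June 22, 1915 (Tue); June 23, 1915 (Wed); July 13, 1915 (Tue); October 4, 1915 (Mon).
7 of the 8 holidays fall on weekdays; the rest are weekends and were already excluded.
Business days: 212 − 7 = 205.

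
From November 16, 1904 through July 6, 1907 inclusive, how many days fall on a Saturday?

138 Saturdays

November 16, 1904 is a Wednesday.
From November 16, 1904 to July 6, 1907 is 963 days inclusive.
963 = 7 × 137 + 4, so there are 137 full weeks plus 4 extra days.
Each full week contributes one Saturday: 137 so far.
The 4 extra days are Wednesday, Thursday, Friday, Saturday — 1 of them qualifies.
Total: 137 + 1 = 138.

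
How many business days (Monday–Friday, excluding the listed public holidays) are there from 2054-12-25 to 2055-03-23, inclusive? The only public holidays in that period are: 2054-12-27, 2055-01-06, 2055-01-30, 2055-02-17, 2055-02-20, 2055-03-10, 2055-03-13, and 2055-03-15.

59

2054-12-25 is a Friday.
The range spans 89 days (inclusive of both endpoints).
89 = 7 × 12 + 5, so there are 12 full weeks plus 5 extra days.
Each full week contributes 5 weekdays (Mon–Fri): 12 × 5 = 60.
The 5 extra days are Friday, Saturday, Sunday, Monday, Tuesday — 3 of them qualify.
Total: 60 + 3 = 63.
Holidays: 2054-12-27 (Sun); 2055-01-06 (Wed); 2055-01-30 (Sat); 2055-02-17 (Wed); 2055-02-20 (Sat); 2055-03-10 (Wed); 2055-03-13 (Sat); 2055-03-15 (Mon).
4 of the 8 holidays fall on weekdays; the rest are weekends and were already excluded.
Business days: 63 − 4 = 59.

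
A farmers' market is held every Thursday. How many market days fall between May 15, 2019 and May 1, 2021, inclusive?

May 15, 2019 is a Wednesday.
That's 718 days from start to end, counting both.
718 = 7 × 102 + 4, so there are 102 full weeks plus 4 extra days.
Each full week contributes one Thursday: 102 so far.
The 4 extra days are Wed, Thu, Fri, Sat — 1 of them qualifies.
Total: 102 + 1 = 103.

103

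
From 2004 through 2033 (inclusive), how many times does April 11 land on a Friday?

Day of week of April 11 in each year:
2004: Sun, 2005: Mon, 2006: Tue, 2007: Wed, 2008: Fri ✓, 2009: Sat, 2010: Sun, 2011: Mon, 2012: Wed, 2013: Thu, 2014: Fri ✓, 2015: Sat, 2016: Mon, 2017: Tue, 2018: Wed, 2019: Thu, 2020: Sat, 2021: Sun, 2022: Mon, 2023: Tue, 2024: Thu, 2025: Fri ✓, 2026: Sat, 2027: Sun, 2028: Tue, 2029: Wed, 2030: Thu, 2031: Fri ✓, 2032: Sun, 2033: Mon
Fridays: 2008, 2014, 2025, 2031.

4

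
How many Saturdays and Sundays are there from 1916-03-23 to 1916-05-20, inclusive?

1916-03-23 is a Thursday.
That's 59 days from start to end, counting both.
59 = 7 × 8 + 3, so there are 8 full weeks plus 3 extra days.
Each full week contributes 2 weekend days (Sat, Sun): 8 × 2 = 16.
The 3 extra days are Thursday, Friday, Saturday — 1 of them qualifies.
Total: 16 + 1 = 17.

17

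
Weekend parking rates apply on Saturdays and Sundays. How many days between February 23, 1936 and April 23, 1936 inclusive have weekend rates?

February 23, 1936 is a Sunday.
From February 23, 1936 to April 23, 1936 is 61 days inclusive.
61 = 7 × 8 + 5, so there are 8 full weeks plus 5 extra days.
Each full week contributes 2 weekend days (Sat, Sun): 8 × 2 = 16.
The 5 extra days are Sunday, Monday, Tuesday, Wednesday, Thursday — 1 of them qualifies.
Total: 16 + 1 = 17.

17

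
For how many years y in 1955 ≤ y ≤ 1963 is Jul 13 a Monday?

1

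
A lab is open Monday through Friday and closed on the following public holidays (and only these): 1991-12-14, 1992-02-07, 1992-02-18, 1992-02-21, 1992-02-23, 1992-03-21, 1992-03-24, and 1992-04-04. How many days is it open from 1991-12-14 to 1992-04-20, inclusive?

1991-12-14 is a Saturday.
The range spans 129 days (inclusive of both endpoints).
129 = 7 × 18 + 3, so there are 18 full weeks plus 3 extra days.
Each full week contributes 5 weekdays (Mon–Fri): 18 × 5 = 90.
The 3 extra days are Saturday, Sunday, Monday — 1 of them qualifies.
Total: 90 + 1 = 91.
Holidays: 1991-12-14 (Sat); 1992-02-07 (Fri); 1992-02-18 (Tue); 1992-02-21 (Fri); 1992-02-23 (Sun); 1992-03-21 (Sat); 1992-03-24 (Tue); 1992-04-04 (Sat).
4 of the 8 holidays fall on weekdays; the rest are weekends and were already excluded.
Business days: 91 − 4 = 87.

87 business days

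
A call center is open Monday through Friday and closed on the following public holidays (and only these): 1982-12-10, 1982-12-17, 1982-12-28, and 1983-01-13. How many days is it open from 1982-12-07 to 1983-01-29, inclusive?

1982-12-07 is a Tuesday.
The range spans 54 days (inclusive of both endpoints).
54 = 7 × 7 + 5, so there are 7 full weeks plus 5 extra days.
Each full week contributes 5 weekdays (Mon–Fri): 7 × 5 = 35.
The 5 extra days are Tue, Wed, Thu, Fri, Sat — 4 of them qualify.
Total: 35 + 4 = 39.
Holidays: 1982-12-10 (Fri); 1982-12-17 (Fri); 1982-12-28 (Tue); 1983-01-13 (Thu).
All 4 holidays fall on weekdays, so subtract 4.
Business days: 39 − 4 = 35.

35 working days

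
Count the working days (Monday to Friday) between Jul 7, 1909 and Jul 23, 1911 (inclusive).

533 weekdays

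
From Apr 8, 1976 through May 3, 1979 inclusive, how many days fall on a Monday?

160

Apr 8, 1976 is a Thursday.
The range spans 1121 days (inclusive of both endpoints).
1121 = 7 × 160 + 1, so there are 160 full weeks plus 1 extra day.
Each full week contributes one Monday: 160 so far.
The 1 extra day is Thursday — none qualify.
Total: 160 + 0 = 160.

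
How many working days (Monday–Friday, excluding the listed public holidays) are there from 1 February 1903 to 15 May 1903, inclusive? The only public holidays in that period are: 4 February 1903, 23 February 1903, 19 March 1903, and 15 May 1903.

71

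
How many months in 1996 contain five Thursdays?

4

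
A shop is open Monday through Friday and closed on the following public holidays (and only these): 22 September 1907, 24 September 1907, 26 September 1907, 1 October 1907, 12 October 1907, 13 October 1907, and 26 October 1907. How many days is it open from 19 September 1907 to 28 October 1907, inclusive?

19 September 1907 is a Thursday.
The range spans 40 days (inclusive of both endpoints).
40 = 7 × 5 + 5, so there are 5 full weeks plus 5 extra days.
Each full week contributes 5 weekdays (Mon–Fri): 5 × 5 = 25.
The 5 extra days are Thu, Fri, Sat, Sun, Mon — 3 of them qualify.
Total: 25 + 3 = 28.
Holidays: 22 September 1907 (Sun); 24 September 1907 (Tue); 26 September 1907 (Thu); 1 October 1907 (Tue); 12 October 1907 (Sat); 13 October 1907 (Sun); 26 October 1907 (Sat).
3 of the 7 holidays fall on weekdays; the rest are weekends and were already excluded.
Business days: 28 − 3 = 25.

25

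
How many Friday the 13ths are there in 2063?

2

The 13th falls on a Friday when the month's 13th has weekday Fri.
Jan 13 is Sat; Feb 13 is Tue; Mar 13 is Tue; Apr 13 is Fri ✓; May 13 is Sun; Jun 13 is Wed; Jul 13 is Fri ✓; Aug 13 is Mon; Sep 13 is Thu; Oct 13 is Sat; Nov 13 is Tue; Dec 13 is Thu.
Friday the 13ths: Apr, Jul.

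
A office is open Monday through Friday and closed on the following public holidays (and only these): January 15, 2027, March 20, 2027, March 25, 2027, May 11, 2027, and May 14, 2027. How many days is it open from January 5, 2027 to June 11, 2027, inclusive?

January 5, 2027 is a Tuesday.
That's 158 days from start to end, counting both.
158 = 7 × 22 + 4, so there are 22 full weeks plus 4 extra days.
Each full week contributes 5 weekdays (Mon–Fri): 22 × 5 = 110.
The 4 extra days are Tue, Wed, Thu, Fri — 4 of them qualify.
Total: 110 + 4 = 114.
Holidays: January 15, 2027 (Fri); March 20, 2027 (Sat); March 25, 2027 (Thu); May 11, 2027 (Tue); May 14, 2027 (Fri).
4 of the 5 holidays fall on weekdays; the rest are weekends and were already excluded.
Business days: 114 − 4 = 110.

110 business days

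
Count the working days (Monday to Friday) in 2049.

261 weekdays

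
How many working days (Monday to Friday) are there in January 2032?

January 1, 2032 is a Thursday.
That's 31 days from start to end, counting both.
31 = 7 × 4 + 3, so there are 4 full weeks plus 3 extra days.
Each full week contributes 5 weekdays (Mon–Fri): 4 × 5 = 20.
The 3 extra days are Thursday, Friday, Saturday — 2 of them qualify.
Total: 20 + 2 = 22.

22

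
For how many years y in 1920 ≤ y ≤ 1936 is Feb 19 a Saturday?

Day of week of February 19 in each year:
1920: Thu, 1921: Sat ✓, 1922: Sun, 1923: Mon, 1924: Tue, 1925: Thu, 1926: Fri, 1927: Sat ✓, 1928: Sun, 1929: Tue, 1930: Wed, 1931: Thu, 1932: Fri, 1933: Sun, 1934: Mon, 1935: Tue, 1936: Wed
Saturdays: 1921, 1927.

2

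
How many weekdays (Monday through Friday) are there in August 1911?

23 weekdays

1911-08-01 is a Tuesday.
From 1911-08-01 to 1911-08-31 is 31 days inclusive.
31 = 7 × 4 + 3, so there are 4 full weeks plus 3 extra days.
Each full week contributes 5 weekdays (Mon–Fri): 4 × 5 = 20.
The 3 extra days are Tuesday, Wednesday, Thursday — 3 of them qualify.
Total: 20 + 3 = 23.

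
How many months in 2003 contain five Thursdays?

A month has five Thursdays exactly when Thursday falls within its first (length − 28) days.
Jan: 31 days, starts Wed → 5 of Wed, Thu, Fri ✓
Feb: 28 days, starts Sat → 5 of (none)
Mar: 31 days, starts Sat → 5 of Sat, Sun, Mon
Apr: 30 days, starts Tue → 5 of Tue, Wed
May: 31 days, starts Thu → 5 of Thu, Fri, Sat ✓
Jun: 30 days, starts Sun → 5 of Sun, Mon
Jul: 31 days, starts Tue → 5 of Tue, Wed, Thu ✓
Aug: 31 days, starts Fri → 5 of Fri, Sat, Sun
Sep: 30 days, starts Mon → 5 of Mon, Tue
Oct: 31 days, starts Wed → 5 of Wed, Thu, Fri ✓
Nov: 30 days, starts Sat → 5 of Sat, Sun
Dec: 31 days, starts Mon → 5 of Mon, Tue, Wed
Months with five Thursdays: Jan, May, Jul, Oct.

4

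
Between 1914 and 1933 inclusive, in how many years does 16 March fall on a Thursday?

3

Day of week of March 16 in each year:
1914: Mon, 1915: Tue, 1916: Thu ✓, 1917: Fri, 1918: Sat, 1919: Sun, 1920: Tue, 1921: Wed, 1922: Thu ✓, 1923: Fri, 1924: Sun, 1925: Mon, 1926: Tue, 1927: Wed, 1928: Fri, 1929: Sat, 1930: Sun, 1931: Mon, 1932: Wed, 1933: Thu ✓
Thursdays: 1916, 1922, 1933.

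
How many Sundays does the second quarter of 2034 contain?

13

1 April 2034 is a Saturday.
From 1 April 2034 to 30 June 2034 is 91 days inclusive.
91 = 7 × 13, so the span is exactly 13 full weeks.
Each full week contributes one Sunday: 13 so far.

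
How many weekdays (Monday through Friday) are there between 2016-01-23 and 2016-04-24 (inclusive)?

2016-01-23 is a Saturday.
The range spans 93 days (inclusive of both endpoints).
93 = 7 × 13 + 2, so there are 13 full weeks plus 2 extra days.
Each full week contributes 5 weekdays (Mon–Fri): 13 × 5 = 65.
The 2 extra days are Sat, Sun — none qualify.
Total: 65 + 0 = 65.

65 weekdays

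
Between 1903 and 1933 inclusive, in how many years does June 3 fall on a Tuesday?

Day of week of June 3 in each year:
1903: Wed, 1904: Fri, 1905: Sat, 1906: Sun, 1907: Mon, 1908: Wed, 1909: Thu, 1910: Fri, 1911: Sat, 1912: Mon, 1913: Tue ✓, 1914: Wed, 1915: Thu, 1916: Sat, 1917: Sun, 1918: Mon, 1919: Tue ✓, 1920: Thu, 1921: Fri, 1922: Sat, 1923: Sun, 1924: Tue ✓, 1925: Wed, 1926: Thu, 1927: Fri, 1928: Sun, 1929: Mon, 1930: Tue ✓, 1931: Wed, 1932: Fri, 1933: Sat
Tuesdays: 1913, 1919, 1924, 1930.

4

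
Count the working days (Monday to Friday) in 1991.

Jan 1, 1991 is a Tuesday.
From Jan 1, 1991 to Dec 31, 1991 is 365 days inclusive.
365 = 7 × 52 + 1, so there are 52 full weeks plus 1 extra day.
Each full week contributes 5 weekdays (Mon–Fri): 52 × 5 = 260.
The 1 extra day is Tuesday — 1 of them qualifies.
Total: 260 + 1 = 261.

261 weekdays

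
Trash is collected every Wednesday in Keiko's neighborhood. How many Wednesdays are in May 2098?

4

1 May 2098 is a Thursday.
The range spans 31 days (inclusive of both endpoints).
31 = 7 × 4 + 3, so there are 4 full weeks plus 3 extra days.
Each full week contributes one Wednesday: 4 so far.
The 3 extra days are Thu, Fri, Sat — none qualify.
Total: 4 + 0 = 4.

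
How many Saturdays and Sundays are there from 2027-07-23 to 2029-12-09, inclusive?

2027-07-23 is a Friday.
From 2027-07-23 to 2029-12-09 is 871 days inclusive.
871 = 7 × 124 + 3, so there are 124 full weeks plus 3 extra days.
Each full week contributes 2 weekend days (Sat, Sun): 124 × 2 = 248.
The 3 extra days are Friday, Saturday, Sunday — 2 of them qualify.
Total: 248 + 2 = 250.

250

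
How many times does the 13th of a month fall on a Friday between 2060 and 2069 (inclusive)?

Friday-the-13ths by year:
2060: Feb, Aug
2061: May
2062: Jan, Oct
2063: Apr, Jul
2064: Jun
2065: Feb, Mar, Nov
2066: Aug
2067: May
2068: Jan, Apr, Jul
2069: Sep, Dec

18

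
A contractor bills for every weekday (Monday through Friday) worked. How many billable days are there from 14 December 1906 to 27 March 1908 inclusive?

14 December 1906 is a Friday.
That's 470 days from start to end, counting both.
470 = 7 × 67 + 1, so there are 67 full weeks plus 1 extra day.
Each full week contributes 5 weekdays (Mon–Fri): 67 × 5 = 335.
The 1 extra day is Friday — 1 of them qualifies.
Total: 335 + 1 = 336.

336 weekdays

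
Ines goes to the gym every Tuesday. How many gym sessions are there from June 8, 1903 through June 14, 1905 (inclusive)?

June 8, 1903 is a Monday.
That's 738 days from start to end, counting both.
738 = 7 × 105 + 3, so there are 105 full weeks plus 3 extra days.
Each full week contributes one Tuesday: 105 so far.
The 3 extra days are Monday, Tuesday, Wednesday — 1 of them qualifies.
Total: 105 + 1 = 106.

106 Tuesdays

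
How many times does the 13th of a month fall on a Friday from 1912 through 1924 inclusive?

Friday-the-13ths by year:
1912: Sep, Dec
1913: Jun
1914: Feb, Mar, Nov
1915: Aug
1916: Oct
1917: Apr, Jul
1918: Sep, Dec
1919: Jun
1920: Feb, Aug
1921: May
1922: Jan, Oct
1923: Apr, Jul
1924: Jun

21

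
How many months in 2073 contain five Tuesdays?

A month has five Tuesdays exactly when Tuesday falls within its first (length − 28) days.
Jan: 31 days, starts Sun → 5 of Sun, Mon, Tue ✓
Feb: 28 days, starts Wed → 5 of (none)
Mar: 31 days, starts Wed → 5 of Wed, Thu, Fri
Apr: 30 days, starts Sat → 5 of Sat, Sun
May: 31 days, starts Mon → 5 of Mon, Tue, Wed ✓
Jun: 30 days, starts Thu → 5 of Thu, Fri
Jul: 31 days, starts Sat → 5 of Sat, Sun, Mon
Aug: 31 days, starts Tue → 5 of Tue, Wed, Thu ✓
Sep: 30 days, starts Fri → 5 of Fri, Sat
Oct: 31 days, starts Sun → 5 of Sun, Mon, Tue ✓
Nov: 30 days, starts Wed → 5 of Wed, Thu
Dec: 31 days, starts Fri → 5 of Fri, Sat, Sun
Months with five Tuesdays: Jan, May, Aug, Oct.

4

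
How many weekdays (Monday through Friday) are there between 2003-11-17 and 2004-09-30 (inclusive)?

2003-11-17 is a Monday.
The range spans 319 days (inclusive of both endpoints).
319 = 7 × 45 + 4, so there are 45 full weeks plus 4 extra days.
Each full week contributes 5 weekdays (Mon–Fri): 45 × 5 = 225.
The 4 extra days are Mon, Tue, Wed, Thu — 4 of them qualify.
Total: 225 + 4 = 229.

229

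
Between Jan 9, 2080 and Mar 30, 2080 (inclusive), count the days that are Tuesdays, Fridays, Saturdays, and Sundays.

47

Jan 9, 2080 is a Tuesday.
That's 82 days from start to end, counting both.
82 = 7 × 11 + 5, so there are 11 full weeks plus 5 extra days.
Each full week contributes 4 days from the set (Tue, Fri, Sat, Sun): 11 × 4 = 44.
The 5 extra days are Tue, Wed, Thu, Fri, Sat — 3 of them qualify.
Total: 44 + 3 = 47.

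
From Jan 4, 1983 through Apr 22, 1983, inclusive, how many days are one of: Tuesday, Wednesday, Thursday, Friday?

64

Jan 4, 1983 is a Tuesday.
That's 109 days from start to end, counting both.
109 = 7 × 15 + 4, so there are 15 full weeks plus 4 extra days.
Each full week contributes 4 days from the set (Tue, Wed, Thu, Fri): 15 × 4 = 60.
The 4 extra days are Tuesday, Wednesday, Thursday, Friday — 4 of them qualify.
Total: 60 + 4 = 64.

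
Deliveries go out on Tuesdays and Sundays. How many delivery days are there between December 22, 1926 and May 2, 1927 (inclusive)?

37

December 22, 1926 is a Wednesday.
That's 132 days from start to end, counting both.
132 = 7 × 18 + 6, so there are 18 full weeks plus 6 extra days.
Each full week contributes 2 days from the set (Tue, Sun): 18 × 2 = 36.
The 6 extra days are Wednesday, Thursday, Friday, Saturday, Sunday, Monday — 1 of them qualifies.
Total: 36 + 1 = 37.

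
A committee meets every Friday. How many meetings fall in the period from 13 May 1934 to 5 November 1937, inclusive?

182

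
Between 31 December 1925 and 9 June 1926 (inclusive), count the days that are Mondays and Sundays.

31 December 1925 is a Thursday.
That's 161 days from start to end, counting both.
161 = 7 × 23, so the span is exactly 23 full weeks.
Each full week contributes 2 days from the set (Mon, Sun): 23 × 2 = 46.
Total: 46.

46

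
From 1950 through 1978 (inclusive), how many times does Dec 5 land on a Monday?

4

Day of week of December 5 in each year:
1950: Tue, 1951: Wed, 1952: Fri, 1953: Sat, 1954: Sun, 1955: Mon ✓, 1956: Wed, 1957: Thu, 1958: Fri, 1959: Sat, 1960: Mon ✓, 1961: Tue, 1962: Wed, 1963: Thu, 1964: Sat, 1965: Sun, 1966: Mon ✓, 1967: Tue, 1968: Thu, 1969: Fri, 1970: Sat, 1971: Sun, 1972: Tue, 1973: Wed, 1974: Thu, 1975: Fri, 1976: Sun, 1977: Mon ✓, 1978: Tue
Mondays: 1955, 1960, 1966, 1977.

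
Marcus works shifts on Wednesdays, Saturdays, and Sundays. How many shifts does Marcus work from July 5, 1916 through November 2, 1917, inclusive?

July 5, 1916 is a Wednesday.
From July 5, 1916 to November 2, 1917 is 486 days inclusive.
486 = 7 × 69 + 3, so there are 69 full weeks plus 3 extra days.
Each full week contributes 3 days from the set (Wed, Sat, Sun): 69 × 3 = 207.
The 3 extra days are Wednesday, Thursday, Friday — 1 of them qualifies.
Total: 207 + 1 = 208.

208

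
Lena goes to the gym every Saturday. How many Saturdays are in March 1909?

4

1 March 1909 is a Monday.
That's 31 days from start to end, counting both.
31 = 7 × 4 + 3, so there are 4 full weeks plus 3 extra days.
Each full week contributes one Saturday: 4 so far.
The 3 extra days are Mon, Tue, Wed — none qualify.
Total: 4 + 0 = 4.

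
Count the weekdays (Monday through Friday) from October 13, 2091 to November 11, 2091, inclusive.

October 13, 2091 is a Saturday.
From October 13, 2091 to November 11, 2091 is 30 days inclusive.
30 = 7 × 4 + 2, so there are 4 full weeks plus 2 extra days.
Each full week contributes 5 weekdays (Mon–Fri): 4 × 5 = 20.
The 2 extra days are Sat, Sun — none qualify.
Total: 20 + 0 = 20.

20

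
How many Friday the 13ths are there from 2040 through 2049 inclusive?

19

Friday-the-13ths by year:
2040: Jan, Apr, Jul
2041: Sep, Dec
2042: Jun
2043: Feb, Mar, Nov
2044: May
2045: Jan, Oct
2046: Apr, Jul
2047: Sep, Dec
2048: Mar, Nov
2049: Aug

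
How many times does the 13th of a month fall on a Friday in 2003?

1

The 13th falls on a Friday when the month's 13th has weekday Fri.
Jan 13 is Mon; Feb 13 is Thu; Mar 13 is Thu; Apr 13 is Sun; May 13 is Tue; Jun 13 is Fri ✓; Jul 13 is Sun; Aug 13 is Wed; Sep 13 is Sat; Oct 13 is Mon; Nov 13 is Thu; Dec 13 is Sat.
Friday the 13ths: Jun.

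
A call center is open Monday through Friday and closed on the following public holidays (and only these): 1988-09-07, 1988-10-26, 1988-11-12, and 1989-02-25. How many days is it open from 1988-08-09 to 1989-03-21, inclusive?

159 working days

1988-08-09 is a Tuesday.
That's 225 days from start to end, counting both.
225 = 7 × 32 + 1, so there are 32 full weeks plus 1 extra day.
Each full week contributes 5 weekdays (Mon–Fri): 32 × 5 = 160.
The 1 extra day is Tuesday — 1 of them qualifies.
Total: 160 + 1 = 161.
Holidays: 1988-09-07 (Wed); 1988-10-26 (Wed); 1988-11-12 (Sat); 1989-02-25 (Sat).
2 of the 4 holidays fall on weekdays; the rest are weekends and were already excluded.
Business days: 161 − 2 = 159.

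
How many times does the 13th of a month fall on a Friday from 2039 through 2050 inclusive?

21

Friday-the-13ths by year:
2039: May
2040: Jan, Apr, Jul
2041: Sep, Dec
2042: Jun
2043: Feb, Mar, Nov
2044: May
2045: Jan, Oct
2046: Apr, Jul
2047: Sep, Dec
2048: Mar, Nov
2049: Aug
2050: May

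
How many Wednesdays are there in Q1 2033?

Jan 1, 2033 is a Saturday.
That's 90 days from start to end, counting both.
90 = 7 × 12 + 6, so there are 12 full weeks plus 6 extra days.
Each full week contributes one Wednesday: 12 so far.
The 6 extra days are Sat, Sun, Mon, Tue, Wed, Thu — 1 of them qualifies.
Total: 12 + 1 = 13.

13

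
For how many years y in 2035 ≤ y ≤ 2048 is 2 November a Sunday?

Day of week of November 2 in each year:
2035: Fri, 2036: Sun ✓, 2037: Mon, 2038: Tue, 2039: Wed, 2040: Fri, 2041: Sat, 2042: Sun ✓, 2043: Mon, 2044: Wed, 2045: Thu, 2046: Fri, 2047: Sat, 2048: Mon
Sundays: 2036, 2042.

2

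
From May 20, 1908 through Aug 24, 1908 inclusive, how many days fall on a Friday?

May 20, 1908 is a Wednesday.
From May 20, 1908 to Aug 24, 1908 is 97 days inclusive.
97 = 7 × 13 + 6, so there are 13 full weeks plus 6 extra days.
Each full week contributes one Friday: 13 so far.
The 6 extra days are Wed, Thu, Fri, Sat, Sun, Mon — 1 of them qualifies.
Total: 13 + 1 = 14.

14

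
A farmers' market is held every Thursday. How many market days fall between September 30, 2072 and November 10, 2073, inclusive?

September 30, 2072 is a Friday.
The range spans 407 days (inclusive of both endpoints).
407 = 7 × 58 + 1, so there are 58 full weeks plus 1 extra day.
Each full week contributes one Thursday: 58 so far.
The 1 extra day is Friday — none qualify.
Total: 58 + 0 = 58.

58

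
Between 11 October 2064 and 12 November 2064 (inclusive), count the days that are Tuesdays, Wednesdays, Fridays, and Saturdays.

19

11 October 2064 is a Saturday.
The range spans 33 days (inclusive of both endpoints).
33 = 7 × 4 + 5, so there are 4 full weeks plus 5 extra days.
Each full week contributes 4 days from the set (Tue, Wed, Fri, Sat): 4 × 4 = 16.
The 5 extra days are Saturday, Sunday, Monday, Tuesday, Wednesday — 3 of them qualify.
Total: 16 + 3 = 19.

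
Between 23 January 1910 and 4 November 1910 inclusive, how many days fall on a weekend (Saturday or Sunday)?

81

23 January 1910 is a Sunday.
That's 286 days from start to end, counting both.
286 = 7 × 40 + 6, so there are 40 full weeks plus 6 extra days.
Each full week contributes 2 weekend days (Sat, Sun): 40 × 2 = 80.
The 6 extra days are Sun, Mon, Tue, Wed, Thu, Fri — 1 of them qualifies.
Total: 80 + 1 = 81.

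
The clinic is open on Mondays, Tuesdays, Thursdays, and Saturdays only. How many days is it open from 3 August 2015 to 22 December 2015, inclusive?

82

3 August 2015 is a Monday.
The range spans 142 days (inclusive of both endpoints).
142 = 7 × 20 + 2, so there are 20 full weeks plus 2 extra days.
Each full week contributes 4 days from the set (Mon, Tue, Thu, Sat): 20 × 4 = 80.
The 2 extra days are Monday, Tuesday — 2 of them qualify.
Total: 80 + 2 = 82.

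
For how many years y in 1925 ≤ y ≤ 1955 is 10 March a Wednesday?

Day of week of March 10 in each year:
1925: Tue, 1926: Wed ✓, 1927: Thu, 1928: Sat, 1929: Sun, 1930: Mon, 1931: Tue, 1932: Thu, 1933: Fri, 1934: Sat, 1935: Sun, 1936: Tue, 1937: Wed ✓, 1938: Thu, 1939: Fri, 1940: Sun, 1941: Mon, 1942: Tue, 1943: Wed ✓, 1944: Fri, 1945: Sat, 1946: Sun, 1947: Mon, 1948: Wed ✓, 1949: Thu, 1950: Fri, 1951: Sat, 1952: Mon, 1953: Tue, 1954: Wed ✓, 1955: Thu
Wednesdays: 1926, 1937, 1943, 1948, 1954.

5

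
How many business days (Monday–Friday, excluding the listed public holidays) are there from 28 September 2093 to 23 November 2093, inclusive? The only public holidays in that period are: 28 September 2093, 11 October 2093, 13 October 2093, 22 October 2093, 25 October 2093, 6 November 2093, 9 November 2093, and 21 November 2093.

28 September 2093 is a Monday.
The range spans 57 days (inclusive of both endpoints).
57 = 7 × 8 + 1, so there are 8 full weeks plus 1 extra day.
Each full week contributes 5 weekdays (Mon–Fri): 8 × 5 = 40.
The 1 extra day is Monday — 1 of them qualifies.
Total: 40 + 1 = 41.
Holidays: 28 September 2093 (Mon); 11 October 2093 (Sun); 13 October 2093 (Tue); 22 October 2093 (Thu); 25 October 2093 (Sun); 6 November 2093 (Fri); 9 November 2093 (Mon); 21 November 2093 (Sat).
5 of the 8 holidays fall on weekdays; the rest are weekends and were already excluded.
Business days: 41 − 5 = 36.

36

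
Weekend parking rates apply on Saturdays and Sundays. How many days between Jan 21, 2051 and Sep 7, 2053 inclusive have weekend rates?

276

Jan 21, 2051 is a Saturday.
The range spans 961 days (inclusive of both endpoints).
961 = 7 × 137 + 2, so there are 137 full weeks plus 2 extra days.
Each full week contributes 2 weekend days (Sat, Sun): 137 × 2 = 274.
The 2 extra days are Saturday, Sunday — 2 of them qualify.
Total: 274 + 2 = 276.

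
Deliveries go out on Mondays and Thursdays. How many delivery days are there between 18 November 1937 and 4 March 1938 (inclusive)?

18 November 1937 is a Thursday.
The range spans 107 days (inclusive of both endpoints).
107 = 7 × 15 + 2, so there are 15 full weeks plus 2 extra days.
Each full week contributes 2 days from the set (Mon, Thu): 15 × 2 = 30.
The 2 extra days are Thursday, Friday — 1 of them qualifies.
Total: 30 + 1 = 31.

31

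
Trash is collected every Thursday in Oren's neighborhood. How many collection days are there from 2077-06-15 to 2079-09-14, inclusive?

2077-06-15 is a Tuesday.
The range spans 822 days (inclusive of both endpoints).
822 = 7 × 117 + 3, so there are 117 full weeks plus 3 extra days.
Each full week contributes one Thursday: 117 so far.
The 3 extra days are Tue, Wed, Thu — 1 of them qualifies.
Total: 117 + 1 = 118.

118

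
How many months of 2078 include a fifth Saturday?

A month has five Saturdays exactly when Saturday falls within its first (length − 28) days.
Jan: 31 days, starts Sat → 5 of Sat, Sun, Mon ✓
Feb: 28 days, starts Tue → 5 of (none)
Mar: 31 days, starts Tue → 5 of Tue, Wed, Thu
Apr: 30 days, starts Fri → 5 of Fri, Sat ✓
May: 31 days, starts Sun → 5 of Sun, Mon, Tue
Jun: 30 days, starts Wed → 5 of Wed, Thu
Jul: 31 days, starts Fri → 5 of Fri, Sat, Sun ✓
Aug: 31 days, starts Mon → 5 of Mon, Tue, Wed
Sep: 30 days, starts Thu → 5 of Thu, Fri
Oct: 31 days, starts Sat → 5 of Sat, Sun, Mon ✓
Nov: 30 days, starts Tue → 5 of Tue, Wed
Dec: 31 days, starts Thu → 5 of Thu, Fri, Sat ✓
Months with five Saturdays: Jan, Apr, Jul, Oct, Dec.

5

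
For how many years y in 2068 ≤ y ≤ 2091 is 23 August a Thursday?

4

Day of week of August 23 in each year:
2068: Thu ✓, 2069: Fri, 2070: Sat, 2071: Sun, 2072: Tue, 2073: Wed, 2074: Thu ✓, 2075: Fri, 2076: Sun, 2077: Mon, 2078: Tue, 2079: Wed, 2080: Fri, 2081: Sat, 2082: Sun, 2083: Mon, 2084: Wed, 2085: Thu ✓, 2086: Fri, 2087: Sat, 2088: Mon, 2089: Tue, 2090: Wed, 2091: Thu ✓
Thursdays: 2068, 2074, 2085, 2091.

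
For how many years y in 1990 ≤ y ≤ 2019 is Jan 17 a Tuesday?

4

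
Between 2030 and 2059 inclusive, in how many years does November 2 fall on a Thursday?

4

Day of week of November 2 in each year:
2030: Sat, 2031: Sun, 2032: Tue, 2033: Wed, 2034: Thu ✓, 2035: Fri, 2036: Sun, 2037: Mon, 2038: Tue, 2039: Wed, 2040: Fri, 2041: Sat, 2042: Sun, 2043: Mon, 2044: Wed, 2045: Thu ✓, 2046: Fri, 2047: Sat, 2048: Mon, 2049: Tue, 2050: Wed, 2051: Thu ✓, 2052: Sat, 2053: Sun, 2054: Mon, 2055: Tue, 2056: Thu ✓, 2057: Fri, 2058: Sat, 2059: Sun
Thursdays: 2034, 2045, 2051, 2056.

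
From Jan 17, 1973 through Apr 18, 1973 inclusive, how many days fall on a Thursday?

Jan 17, 1973 is a Wednesday.
From Jan 17, 1973 to Apr 18, 1973 is 92 days inclusive.
92 = 7 × 13 + 1, so there are 13 full weeks plus 1 extra day.
Each full week contributes one Thursday: 13 so far.
The 1 extra day is Wednesday — none qualify.
Total: 13 + 0 = 13.

13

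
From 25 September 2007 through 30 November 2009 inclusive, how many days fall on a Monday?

25 September 2007 is a Tuesday.
The range spans 798 days (inclusive of both endpoints).
798 = 7 × 114, so the span is exactly 114 full weeks.
Each full week contributes one Monday: 114 so far.
Total: 114.

114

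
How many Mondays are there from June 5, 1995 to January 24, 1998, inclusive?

138

June 5, 1995 is a Monday.
From June 5, 1995 to January 24, 1998 is 965 days inclusive.
965 = 7 × 137 + 6, so there are 137 full weeks plus 6 extra days.
Each full week contributes one Monday: 137 so far.
The 6 extra days are Monday, Tuesday, Wednesday, Thursday, Friday, Saturday — 1 of them qualifies.
Total: 137 + 1 = 138.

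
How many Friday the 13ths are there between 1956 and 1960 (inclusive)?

10

Friday-the-13ths by year:
1956: Jan, Apr, Jul
1957: Sep, Dec
1958: Jun
1959: Feb, Mar, Nov
1960: May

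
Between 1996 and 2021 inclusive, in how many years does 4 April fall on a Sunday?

Day of week of April 4 in each year:
1996: Thu, 1997: Fri, 1998: Sat, 1999: Sun ✓, 2000: Tue, 2001: Wed, 2002: Thu, 2003: Fri, 2004: Sun ✓, 2005: Mon, 2006: Tue, 2007: Wed, 2008: Fri, 2009: Sat, 2010: Sun ✓, 2011: Mon, 2012: Wed, 2013: Thu, 2014: Fri, 2015: Sat, 2016: Mon, 2017: Tue, 2018: Wed, 2019: Thu, 2020: Sat, 2021: Sun ✓
Sundays: 1999, 2004, 2010, 2021.

4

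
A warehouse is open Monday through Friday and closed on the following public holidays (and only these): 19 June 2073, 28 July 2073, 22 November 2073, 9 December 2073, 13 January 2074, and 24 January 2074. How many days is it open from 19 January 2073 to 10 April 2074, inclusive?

315 business days

19 January 2073 is a Thursday.
That's 447 days from start to end, counting both.
447 = 7 × 63 + 6, so there are 63 full weeks plus 6 extra days.
Each full week contributes 5 weekdays (Mon–Fri): 63 × 5 = 315.
The 6 extra days are Thursday, Friday, Saturday, Sunday, Monday, Tuesday — 4 of them qualify.
Total: 315 + 4 = 319.
Holidays: 19 June 2073 (Mon); 28 July 2073 (Fri); 22 November 2073 (Wed); 9 December 2073 (Sat); 13 January 2074 (Sat); 24 January 2074 (Wed).
4 of the 6 holidays fall on weekdays; the rest are weekends and were already excluded.
Business days: 319 − 4 = 315.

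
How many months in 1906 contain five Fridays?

A month has five Fridays exactly when Friday falls within its first (length − 28) days.
Jan: 31 days, starts Mon → 5 of Mon, Tue, Wed
Feb: 28 days, starts Thu → 5 of (none)
Mar: 31 days, starts Thu → 5 of Thu, Fri, Sat ✓
Apr: 30 days, starts Sun → 5 of Sun, Mon
May: 31 days, starts Tue → 5 of Tue, Wed, Thu
Jun: 30 days, starts Fri → 5 of Fri, Sat ✓
Jul: 31 days, starts Sun → 5 of Sun, Mon, Tue
Aug: 31 days, starts Wed → 5 of Wed, Thu, Fri ✓
Sep: 30 days, starts Sat → 5 of Sat, Sun
Oct: 31 days, starts Mon → 5 of Mon, Tue, Wed
Nov: 30 days, starts Thu → 5 of Thu, Fri ✓
Dec: 31 days, starts Sat → 5 of Sat, Sun, Mon
Months with five Fridays: Mar, Jun, Aug, Nov.

4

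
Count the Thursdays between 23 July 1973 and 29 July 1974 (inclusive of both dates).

23 July 1973 is a Monday.
The range spans 372 days (inclusive of both endpoints).
372 = 7 × 53 + 1, so there are 53 full weeks plus 1 extra day.
Each full week contributes one Thursday: 53 so far.
The 1 extra day is Mon — none qualify.
Total: 53 + 0 = 53.

53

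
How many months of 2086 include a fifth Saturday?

4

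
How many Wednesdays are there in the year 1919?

53

1919-01-01 is a Wednesday.
That's 365 days from start to end, counting both.
365 = 7 × 52 + 1, so there are 52 full weeks plus 1 extra day.
Each full week contributes one Wednesday: 52 so far.
The 1 extra day is Wed — 1 of them qualifies.
Total: 52 + 1 = 53.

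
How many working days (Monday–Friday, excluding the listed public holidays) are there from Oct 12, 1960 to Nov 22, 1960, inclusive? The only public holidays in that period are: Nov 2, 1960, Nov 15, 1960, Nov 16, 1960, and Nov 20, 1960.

Oct 12, 1960 is a Wednesday.
That's 42 days from start to end, counting both.
42 = 7 × 6, so the span is exactly 6 full weeks.
Each full week contributes 5 weekdays (Mon–Fri): 6 × 5 = 30.
Holidays: Nov 2, 1960 (Wed); Nov 15, 1960 (Tue); Nov 16, 1960 (Wed); Nov 20, 1960 (Sun).
3 of the 4 holidays fall on weekdays; the rest are weekends and were already excluded.
Business days: 30 − 3 = 27.

27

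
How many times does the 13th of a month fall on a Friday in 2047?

The 13th falls on a Friday when the month's 13th has weekday Fri.
Jan 13 is Sun; Feb 13 is Wed; Mar 13 is Wed; Apr 13 is Sat; May 13 is Mon; Jun 13 is Thu; Jul 13 is Sat; Aug 13 is Tue; Sep 13 is Fri ✓; Oct 13 is Sun; Nov 13 is Wed; Dec 13 is Fri ✓.
Friday the 13ths: Sep, Dec.

2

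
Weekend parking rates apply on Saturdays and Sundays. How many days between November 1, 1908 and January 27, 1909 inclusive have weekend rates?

25

November 1, 1908 is a Sunday.
The range spans 88 days (inclusive of both endpoints).
88 = 7 × 12 + 4, so there are 12 full weeks plus 4 extra days.
Each full week contributes 2 weekend days (Sat, Sun): 12 × 2 = 24.
The 4 extra days are Sun, Mon, Tue, Wed — 1 of them qualifies.
Total: 24 + 1 = 25.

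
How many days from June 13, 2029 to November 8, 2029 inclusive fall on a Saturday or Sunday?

42

June 13, 2029 is a Wednesday.
From June 13, 2029 to November 8, 2029 is 149 days inclusive.
149 = 7 × 21 + 2, so there are 21 full weeks plus 2 extra days.
Each full week contributes 2 days from the set (Sat, Sun): 21 × 2 = 42.
The 2 extra days are Wed, Thu — none qualify.
Total: 42 + 0 = 42.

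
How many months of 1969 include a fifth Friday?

4

A month has five Fridays exactly when Friday falls within its first (length − 28) days.
Jan: 31 days, starts Wed → 5 of Wed, Thu, Fri ✓
Feb: 28 days, starts Sat → 5 of (none)
Mar: 31 days, starts Sat → 5 of Sat, Sun, Mon
Apr: 30 days, starts Tue → 5 of Tue, Wed
May: 31 days, starts Thu → 5 of Thu, Fri, Sat ✓
Jun: 30 days, starts Sun → 5 of Sun, Mon
Jul: 31 days, starts Tue → 5 of Tue, Wed, Thu
Aug: 31 days, starts Fri → 5 of Fri, Sat, Sun ✓
Sep: 30 days, starts Mon → 5 of Mon, Tue
Oct: 31 days, starts Wed → 5 of Wed, Thu, Fri ✓
Nov: 30 days, starts Sat → 5 of Sat, Sun
Dec: 31 days, starts Mon → 5 of Mon, Tue, Wed
Months with five Fridays: Jan, May, Aug, Oct.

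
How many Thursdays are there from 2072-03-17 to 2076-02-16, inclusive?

2072-03-17 is a Thursday.
That's 1432 days from start to end, counting both.
1432 = 7 × 204 + 4, so there are 204 full weeks plus 4 extra days.
Each full week contributes one Thursday: 204 so far.
The 4 extra days are Thursday, Friday, Saturday, Sunday — 1 of them qualifies.
Total: 204 + 1 = 205.

205 Thursdays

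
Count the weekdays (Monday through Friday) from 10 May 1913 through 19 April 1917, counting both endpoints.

10 May 1913 is a Saturday.
The range spans 1441 days (inclusive of both endpoints).
1441 = 7 × 205 + 6, so there are 205 full weeks plus 6 extra days.
Each full week contributes 5 weekdays (Mon–Fri): 205 × 5 = 1025.
The 6 extra days are Saturday, Sunday, Monday, Tuesday, Wednesday, Thursday — 4 of them qualify.
Total: 1025 + 4 = 1029.

1029 weekdays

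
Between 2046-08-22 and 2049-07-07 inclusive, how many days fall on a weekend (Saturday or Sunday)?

300

2046-08-22 is a Wednesday.
That's 1051 days from start to end, counting both.
1051 = 7 × 150 + 1, so there are 150 full weeks plus 1 extra day.
Each full week contributes 2 weekend days (Sat, Sun): 150 × 2 = 300.
The 1 extra day is Wed — none qualify.
Total: 300 + 0 = 300.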